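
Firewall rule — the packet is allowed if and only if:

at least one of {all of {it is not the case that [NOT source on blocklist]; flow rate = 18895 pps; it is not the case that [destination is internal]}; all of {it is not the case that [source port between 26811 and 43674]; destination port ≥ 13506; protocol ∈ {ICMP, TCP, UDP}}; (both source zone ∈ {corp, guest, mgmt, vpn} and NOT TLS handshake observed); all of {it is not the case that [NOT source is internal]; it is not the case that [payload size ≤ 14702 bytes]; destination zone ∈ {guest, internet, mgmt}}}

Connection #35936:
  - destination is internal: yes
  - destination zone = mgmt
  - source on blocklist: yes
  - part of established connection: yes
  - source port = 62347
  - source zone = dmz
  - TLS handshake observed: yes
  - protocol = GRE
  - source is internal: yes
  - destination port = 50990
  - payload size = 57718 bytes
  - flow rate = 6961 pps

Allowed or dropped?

Atomic conditions:
  NOT source on blocklist: yes → false
  flow rate = 18895 pps: 6961 == 18895 is false
  destination is internal: yes → true
  source port between 26811 and 43674: 62347 in [26811, 43674] is false
  destination port ≥ 13506: 50990 ≥ 13506 is true
  protocol ∈ {ICMP, TCP, UDP}: GRE is not in the set → false
  source zone ∈ {corp, guest, mgmt, vpn}: dmz is not in the set → false
  NOT TLS handshake observed: yes → false
  NOT source is internal: yes → false
  payload size ≤ 14702 bytes: 57718 ≤ 14702 is false
  destination zone ∈ {guest, internet, mgmt}: mgmt is in the set → true
Combine:
[1.1] NOT false = true
[1.3] NOT true = false
[1] true AND false AND false = false
[2.1] NOT false = true
[2] true AND true AND false = false
[3] false AND false = false
[4.1] NOT false = true
[4.2] NOT false = true
[4] true AND true AND true = true
[root] false OR false OR false OR true = true
Overall: true → allowed

Allowed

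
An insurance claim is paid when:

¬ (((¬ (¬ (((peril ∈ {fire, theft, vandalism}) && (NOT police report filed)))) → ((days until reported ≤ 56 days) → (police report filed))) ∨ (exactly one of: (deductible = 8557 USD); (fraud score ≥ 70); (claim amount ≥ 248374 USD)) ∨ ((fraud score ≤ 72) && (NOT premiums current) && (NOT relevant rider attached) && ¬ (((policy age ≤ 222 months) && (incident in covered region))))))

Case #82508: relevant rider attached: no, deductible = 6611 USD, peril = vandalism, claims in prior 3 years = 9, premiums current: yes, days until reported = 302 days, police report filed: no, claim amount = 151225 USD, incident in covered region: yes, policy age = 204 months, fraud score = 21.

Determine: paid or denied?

Denied

Atomic conditions:
  peril ∈ {fire, theft, vandalism}: vandalism is in the set → true
  NOT police report filed: no → true
  days until reported ≤ 56 days: 302 ≤ 56 is false
  police report filed: no → false
  deductible = 8557 USD: 6611 == 8557 is false
  fraud score ≥ 70: 21 ≥ 70 is false
  claim amount ≥ 248374 USD: 151225 ≥ 248374 is false
  fraud score ≤ 72: 21 ≤ 72 is true
  NOT premiums current: yes → false
  NOT relevant rider attached: no → true
  policy age ≤ 222 months: 204 ≤ 222 is true
  incident in covered region: yes → true
Combine:
[1.1.1.1.1] true AND true = true
[1.1.1.1] NOT true = false
[1.1.1] NOT false = true
[1.1.2] false → false (antecedent false ⇒ implication holds) = true
[1.1] true → true = true
[1.2] exactly-one(false, false, false) = false
[1.3.4.1] true AND true = true
[1.3.4] NOT true = false
[1.3] true AND false AND true AND false = false
[1] true OR false OR false = true
[root] NOT true = false
Overall: false → denied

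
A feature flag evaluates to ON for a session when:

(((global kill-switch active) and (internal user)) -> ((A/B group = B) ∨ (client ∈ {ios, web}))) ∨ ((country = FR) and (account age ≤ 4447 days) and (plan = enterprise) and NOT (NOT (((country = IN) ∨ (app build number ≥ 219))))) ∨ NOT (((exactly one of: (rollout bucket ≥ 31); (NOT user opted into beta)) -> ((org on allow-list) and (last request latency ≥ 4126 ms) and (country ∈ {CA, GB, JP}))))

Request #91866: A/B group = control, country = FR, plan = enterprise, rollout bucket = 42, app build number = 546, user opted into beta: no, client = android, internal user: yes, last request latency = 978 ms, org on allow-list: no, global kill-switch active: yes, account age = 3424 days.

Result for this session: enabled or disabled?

Atomic conditions:
  global kill-switch active: yes → true
  internal user: yes → true
  A/B group = B: control == B is false
  client ∈ {ios, web}: android is not in the set → false
  country = FR: FR == FR is true
  account age ≤ 4447 days: 3424 ≤ 4447 is true
  plan = enterprise: enterprise == enterprise is true
  country = IN: FR == IN is false
  app build number ≥ 219: 546 ≥ 219 is true
  rollout bucket ≥ 31: 42 ≥ 31 is true
  NOT user opted into beta: no → true
  org on allow-list: no → false
  last request latency ≥ 4126 ms: 978 ≥ 4126 is false
  country ∈ {CA, GB, JP}: FR is not in the set → false
Combine:
[1.1] true AND true = true
[1.2] false OR false = false
[1] true → false = false
[2.4.1.1] false OR true = true
[2.4.1] NOT true = false
[2.4] NOT false = true
[2] true AND true AND true AND true = true
[3.1.1] exactly-one(true, true) = false
[3.1.2] false AND false AND false = false
[3.1] false → false (antecedent false ⇒ implication holds) = true
[3] NOT true = false
[root] false OR true OR false = true
Overall: true → enabled

Enabled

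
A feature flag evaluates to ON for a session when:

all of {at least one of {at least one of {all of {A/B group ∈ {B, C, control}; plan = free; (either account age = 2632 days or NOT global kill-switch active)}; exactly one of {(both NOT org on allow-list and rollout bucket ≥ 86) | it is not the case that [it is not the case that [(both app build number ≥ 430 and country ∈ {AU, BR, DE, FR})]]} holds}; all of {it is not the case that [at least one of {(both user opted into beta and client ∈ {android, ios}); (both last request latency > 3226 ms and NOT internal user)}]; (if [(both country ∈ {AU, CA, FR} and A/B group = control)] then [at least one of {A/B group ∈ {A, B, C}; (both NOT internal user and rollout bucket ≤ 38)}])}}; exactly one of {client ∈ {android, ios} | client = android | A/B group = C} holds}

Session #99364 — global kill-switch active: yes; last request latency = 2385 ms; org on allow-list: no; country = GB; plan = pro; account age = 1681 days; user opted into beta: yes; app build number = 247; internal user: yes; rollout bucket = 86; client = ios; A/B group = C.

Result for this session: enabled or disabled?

Disabled

Atomic conditions:
  A/B group ∈ {B, C, control}: C is in the set → true
  plan = free: pro == free is false
  account age = 2632 days: 1681 == 2632 is false
  NOT global kill-switch active: yes → false
  NOT org on allow-list: no → true
  rollout bucket ≥ 86: 86 ≥ 86 is true
  app build number ≥ 430: 247 ≥ 430 is false
  country ∈ {AU, BR, DE, FR}: GB is not in the set → false
  user opted into beta: yes → true
  client ∈ {android, ios}: ios is in the set → true
  last request latency > 3226 ms: 2385 > 3226 is false
  NOT internal user: yes → false
  country ∈ {AU, CA, FR}: GB is not in the set → false
  A/B group = control: C == control is false
  A/B group ∈ {A, B, C}: C is in the set → true
  rollout bucket ≤ 38: 86 ≤ 38 is false
  client = android: ios == android is false
  A/B group = C: C == C is true
Combine:
[1.1.1.3] false OR false = false
[1.1.1] true AND false AND false = false
[1.1.2.1] true AND true = true
[1.1.2.2.1.1] false AND false = false
[1.1.2.2.1] NOT false = true
[1.1.2.2] NOT true = false
[1.1.2] exactly-one(true, false) = true
[1.1] false OR true = true
[1.2.1.1.1] true AND true = true
[1.2.1.1.2] false AND false = false
[1.2.1.1] true OR false = true
[1.2.1] NOT true = false
[1.2.2.1] false AND false = false
[1.2.2.2.2] false AND false = false
[1.2.2.2] true OR false = true
[1.2.2] false → true (antecedent false ⇒ implication holds) = true
[1.2] false AND true = false
[1] true OR false = true
[2] exactly-one(true, false, true) = false
[root] true AND false = false
Overall: false → disabled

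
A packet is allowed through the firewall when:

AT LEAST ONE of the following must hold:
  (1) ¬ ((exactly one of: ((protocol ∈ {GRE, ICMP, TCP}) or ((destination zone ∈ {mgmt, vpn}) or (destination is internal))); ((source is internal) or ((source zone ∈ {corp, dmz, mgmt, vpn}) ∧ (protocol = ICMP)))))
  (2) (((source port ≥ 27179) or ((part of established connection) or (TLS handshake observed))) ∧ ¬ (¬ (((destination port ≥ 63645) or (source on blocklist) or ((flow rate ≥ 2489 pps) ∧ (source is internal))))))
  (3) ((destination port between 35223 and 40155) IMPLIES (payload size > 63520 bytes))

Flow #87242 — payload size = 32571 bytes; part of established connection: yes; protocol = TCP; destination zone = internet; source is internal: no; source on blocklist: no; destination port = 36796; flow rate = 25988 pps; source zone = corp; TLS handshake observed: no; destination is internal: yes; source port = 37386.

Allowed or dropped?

Atomic conditions:
  protocol ∈ {GRE, ICMP, TCP}: TCP is in the set → true
  destination zone ∈ {mgmt, vpn}: internet is not in the set → false
  destination is internal: yes → true
  source is internal: no → false
  source zone ∈ {corp, dmz, mgmt, vpn}: corp is in the set → true
  protocol = ICMP: TCP == ICMP is false
  source port ≥ 27179: 37386 ≥ 27179 is true
  part of established connection: yes → true
  TLS handshake observed: no → false
  destination port ≥ 63645: 36796 ≥ 63645 is false
  source on blocklist: no → false
  flow rate ≥ 2489 pps: 25988 ≥ 2489 is true
  destination port between 35223 and 40155: 36796 in [35223, 40155] is true
  payload size > 63520 bytes: 32571 > 63520 is false
Combine:
[1.1.1.2] false OR true = true
[1.1.1] true OR true = true
[1.1.2.2] true AND false = false
[1.1.2] false OR false = false
[1.1] exactly-one(true, false) = true
[1] NOT true = false
[2.1.2] true OR false = true
[2.1] true OR true = true
[2.2.1.1.3] true AND false = false
[2.2.1.1] false OR false OR false = false
[2.2.1] NOT false = true
[2.2] NOT true = false
[2] true AND false = false
[3] true → false = false
[root] false OR false OR false = false
Overall: false → dropped

Dropped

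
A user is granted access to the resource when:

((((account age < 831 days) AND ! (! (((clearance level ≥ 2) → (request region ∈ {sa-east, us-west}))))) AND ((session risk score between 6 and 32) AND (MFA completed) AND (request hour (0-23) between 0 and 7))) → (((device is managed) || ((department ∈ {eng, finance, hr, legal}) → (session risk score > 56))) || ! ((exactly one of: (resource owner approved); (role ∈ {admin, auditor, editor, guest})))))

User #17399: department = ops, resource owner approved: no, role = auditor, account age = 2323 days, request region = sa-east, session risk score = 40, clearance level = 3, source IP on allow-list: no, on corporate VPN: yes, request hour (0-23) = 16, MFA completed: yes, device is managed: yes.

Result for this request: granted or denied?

Granted

Atomic conditions:
  account age < 831 days: 2323 < 831 is false
  clearance level ≥ 2: 3 ≥ 2 is true
  request region ∈ {sa-east, us-west}: sa-east is in the set → true
  session risk score between 6 and 32: 40 in [6, 32] is false
  MFA completed: yes → true
  request hour (0-23) between 0 and 7: 16 in [0, 7] is false
  device is managed: yes → true
  department ∈ {eng, finance, hr, legal}: ops is not in the set → false
  session risk score > 56: 40 > 56 is false
  resource owner approved: no → false
  role ∈ {admin, auditor, editor, guest}: auditor is in the set → true
Combine:
[1.1.2.1.1] true → true = true
[1.1.2.1] NOT true = false
[1.1.2] NOT false = true
[1.1] false AND true = false
[1.2] false AND true AND false = false
[1] false AND false = false
[2.1.2] false → false (antecedent false ⇒ implication holds) = true
[2.1] true OR true = true
[2.2.1] exactly-one(false, true) = true
[2.2] NOT true = false
[2] true OR false = true
[root] false → true (antecedent false ⇒ implication holds) = true
Overall: true → granted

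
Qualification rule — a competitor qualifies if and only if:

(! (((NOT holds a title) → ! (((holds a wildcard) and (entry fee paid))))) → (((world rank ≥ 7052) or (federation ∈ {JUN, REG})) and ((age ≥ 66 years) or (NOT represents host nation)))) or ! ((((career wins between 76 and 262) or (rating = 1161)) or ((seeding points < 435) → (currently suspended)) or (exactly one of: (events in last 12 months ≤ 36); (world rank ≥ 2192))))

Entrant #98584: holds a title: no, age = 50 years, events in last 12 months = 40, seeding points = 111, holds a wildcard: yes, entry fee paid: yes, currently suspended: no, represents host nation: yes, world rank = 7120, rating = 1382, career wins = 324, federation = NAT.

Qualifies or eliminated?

Eliminated

Atomic conditions:
  NOT holds a title: no → true
  holds a wildcard: yes → true
  entry fee paid: yes → true
  world rank ≥ 7052: 7120 ≥ 7052 is true
  federation ∈ {JUN, REG}: NAT is not in the set → false
  age ≥ 66 years: 50 ≥ 66 is false
  NOT represents host nation: yes → false
  career wins between 76 and 262: 324 in [76, 262] is false
  rating = 1161: 1382 == 1161 is false
  seeding points < 435: 111 < 435 is true
  currently suspended: no → false
  events in last 12 months ≤ 36: 40 ≤ 36 is false
  world rank ≥ 2192: 7120 ≥ 2192 is true
Combine:
[1.1.1.2.1] true AND true = true
[1.1.1.2] NOT true = false
[1.1.1] true → false = false
[1.1] NOT false = true
[1.2.1] true OR false = true
[1.2.2] false OR false = false
[1.2] true AND false = false
[1] true → false = false
[2.1.1] false OR false = false
[2.1.2] true → false = false
[2.1.3] exactly-one(false, true) = true
[2.1] false OR false OR true = true
[2] NOT true = false
[root] false OR false = false
Overall: false → eliminated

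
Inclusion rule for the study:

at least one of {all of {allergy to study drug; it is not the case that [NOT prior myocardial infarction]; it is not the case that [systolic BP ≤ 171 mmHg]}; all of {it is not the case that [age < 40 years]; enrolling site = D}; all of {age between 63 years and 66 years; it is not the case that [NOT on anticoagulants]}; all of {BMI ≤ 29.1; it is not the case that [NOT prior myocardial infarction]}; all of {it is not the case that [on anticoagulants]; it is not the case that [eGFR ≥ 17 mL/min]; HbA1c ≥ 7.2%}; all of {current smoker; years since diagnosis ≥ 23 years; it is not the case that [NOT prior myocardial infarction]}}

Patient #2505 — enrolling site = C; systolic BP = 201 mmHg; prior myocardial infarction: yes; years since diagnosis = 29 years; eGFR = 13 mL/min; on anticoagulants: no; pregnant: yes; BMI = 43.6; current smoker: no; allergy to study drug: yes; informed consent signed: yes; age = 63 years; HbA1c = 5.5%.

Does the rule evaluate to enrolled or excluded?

Atomic conditions:
  allergy to study drug: yes → true
  NOT prior myocardial infarction: yes → false
  systolic BP ≤ 171 mmHg: 201 ≤ 171 is false
  age < 40 years: 63 < 40 is false
  enrolling site = D: C == D is false
  age between 63 years and 66 years: 63 in [63, 66] is true
  NOT on anticoagulants: no → true
  BMI ≤ 29.1: 43.6 ≤ 29.1 is false
  on anticoagulants: no → false
  eGFR ≥ 17 mL/min: 13 ≥ 17 is false
  HbA1c ≥ 7.2%: 5.5 ≥ 7.2 is false
  current smoker: no → false
  years since diagnosis ≥ 23 years: 29 ≥ 23 is true
Combine:
[1.2] NOT false = true
[1.3] NOT false = true
[1] true AND true AND true = true
[2.1] NOT false = true
[2] true AND false = false
[3.2] NOT true = false
[3] true AND false = false
[4.2] NOT false = true
[4] false AND true = false
[5.1] NOT false = true
[5.2] NOT false = true
[5] true AND true AND false = false
[6.3] NOT false = true
[6] false AND true AND true = false
[root] true OR false OR false OR false OR false OR false = true
Overall: true → enrolled

Enrolled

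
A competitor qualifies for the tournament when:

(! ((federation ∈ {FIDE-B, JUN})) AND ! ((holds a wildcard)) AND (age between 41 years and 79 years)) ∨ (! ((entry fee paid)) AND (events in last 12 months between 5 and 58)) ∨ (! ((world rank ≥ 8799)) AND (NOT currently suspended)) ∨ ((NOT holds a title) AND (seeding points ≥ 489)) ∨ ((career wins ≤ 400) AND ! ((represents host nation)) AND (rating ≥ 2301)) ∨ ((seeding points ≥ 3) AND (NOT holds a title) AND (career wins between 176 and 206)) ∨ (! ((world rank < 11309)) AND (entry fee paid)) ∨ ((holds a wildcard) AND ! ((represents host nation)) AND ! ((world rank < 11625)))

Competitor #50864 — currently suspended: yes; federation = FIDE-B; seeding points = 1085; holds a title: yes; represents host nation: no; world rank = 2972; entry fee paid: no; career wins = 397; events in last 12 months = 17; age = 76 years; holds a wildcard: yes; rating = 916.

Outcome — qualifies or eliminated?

Qualifies

Atomic conditions:
  federation ∈ {FIDE-B, JUN}: FIDE-B is in the set → true
  holds a wildcard: yes → true
  age between 41 years and 79 years: 76 in [41, 79] is true
  entry fee paid: no → false
  events in last 12 months between 5 and 58: 17 in [5, 58] is true
  world rank ≥ 8799: 2972 ≥ 8799 is false
  NOT currently suspended: yes → false
  NOT holds a title: yes → false
  seeding points ≥ 489: 1085 ≥ 489 is true
  career wins ≤ 400: 397 ≤ 400 is true
  represents host nation: no → false
  rating ≥ 2301: 916 ≥ 2301 is false
  seeding points ≥ 3: 1085 ≥ 3 is true
  career wins between 176 and 206: 397 in [176, 206] is false
  world rank < 11309: 2972 < 11309 is true
  world rank < 11625: 2972 < 11625 is true
Combine:
[1.1] NOT true = false
[1.2] NOT true = false
[1] false AND false AND true = false
[2.1] NOT false = true
[2] true AND true = true
[3.1] NOT false = true
[3] true AND false = false
[4] false AND true = false
[5.2] NOT false = true
[5] true AND true AND false = false
[6] true AND false AND false = false
[7.1] NOT true = false
[7] false AND false = false
[8.2] NOT false = true
[8.3] NOT true = false
[8] true AND true AND false = false
[root] false OR true OR false OR false OR false OR false OR false OR false = true
Overall: true → qualifies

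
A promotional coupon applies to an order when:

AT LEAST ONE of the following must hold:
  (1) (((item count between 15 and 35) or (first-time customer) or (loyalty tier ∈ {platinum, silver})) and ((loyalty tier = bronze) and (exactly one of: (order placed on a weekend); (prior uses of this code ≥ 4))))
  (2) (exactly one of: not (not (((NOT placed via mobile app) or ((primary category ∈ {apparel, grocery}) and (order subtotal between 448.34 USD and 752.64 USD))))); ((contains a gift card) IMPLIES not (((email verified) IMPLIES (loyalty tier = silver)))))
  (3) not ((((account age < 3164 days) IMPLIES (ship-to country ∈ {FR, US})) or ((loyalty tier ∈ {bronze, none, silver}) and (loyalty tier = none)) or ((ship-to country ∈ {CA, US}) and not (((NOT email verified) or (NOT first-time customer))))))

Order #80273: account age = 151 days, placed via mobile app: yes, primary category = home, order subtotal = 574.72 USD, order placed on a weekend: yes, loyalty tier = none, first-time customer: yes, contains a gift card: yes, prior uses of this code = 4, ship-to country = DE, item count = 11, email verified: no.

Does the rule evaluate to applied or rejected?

Rejected

Atomic conditions:
  item count between 15 and 35: 11 in [15, 35] is false
  first-time customer: yes → true
  loyalty tier ∈ {platinum, silver}: none is not in the set → false
  loyalty tier = bronze: none == bronze is false
  order placed on a weekend: yes → true
  prior uses of this code ≥ 4: 4 ≥ 4 is true
  NOT placed via mobile app: yes → false
  primary category ∈ {apparel, grocery}: home is not in the set → false
  order subtotal between 448.34 USD and 752.64 USD: 574.72 in [448.34, 752.64] is true
  contains a gift card: yes → true
  email verified: no → false
  loyalty tier = silver: none == silver is false
  account age < 3164 days: 151 < 3164 is true
  ship-to country ∈ {FR, US}: DE is not in the set → false
  loyalty tier ∈ {bronze, none, silver}: none is in the set → true
  loyalty tier = none: none == none is true
  ship-to country ∈ {CA, US}: DE is not in the set → false
  NOT email verified: no → true
  NOT first-time customer: yes → false
Combine:
[1.1] false OR true OR false = true
[1.2.2] exactly-one(true, true) = false
[1.2] false AND false = false
[1] true AND false = false
[2.1.1.1.2] false AND true = false
[2.1.1.1] false OR false = false
[2.1.1] NOT false = true
[2.1] NOT true = false
[2.2.2.1] false → false (antecedent false ⇒ implication holds) = true
[2.2.2] NOT true = false
[2.2] true → false = false
[2] exactly-one(false, false) = false
[3.1.1] true → false = false
[3.1.2] true AND true = true
[3.1.3.2.1] true OR false = true
[3.1.3.2] NOT true = false
[3.1.3] false AND false = false
[3.1] false OR true OR false = true
[3] NOT true = false
[root] false OR false OR false = false
Overall: false → rejected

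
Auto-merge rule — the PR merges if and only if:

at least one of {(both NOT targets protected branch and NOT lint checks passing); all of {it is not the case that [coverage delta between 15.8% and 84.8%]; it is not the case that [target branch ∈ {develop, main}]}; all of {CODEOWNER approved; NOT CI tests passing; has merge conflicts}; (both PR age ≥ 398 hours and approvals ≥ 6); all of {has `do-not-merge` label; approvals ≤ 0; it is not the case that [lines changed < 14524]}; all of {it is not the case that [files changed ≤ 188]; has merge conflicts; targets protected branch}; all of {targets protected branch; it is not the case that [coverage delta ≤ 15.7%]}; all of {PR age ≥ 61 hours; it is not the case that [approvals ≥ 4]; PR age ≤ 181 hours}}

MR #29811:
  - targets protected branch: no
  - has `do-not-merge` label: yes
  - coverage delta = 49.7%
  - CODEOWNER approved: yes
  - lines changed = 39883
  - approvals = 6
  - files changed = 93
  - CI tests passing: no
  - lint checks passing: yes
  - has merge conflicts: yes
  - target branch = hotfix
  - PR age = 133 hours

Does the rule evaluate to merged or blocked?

Merged

Atomic conditions:
  NOT targets protected branch: no → true
  NOT lint checks passing: yes → false
  coverage delta between 15.8% and 84.8%: 49.7 in [15.8, 84.8] is true
  target branch ∈ {develop, main}: hotfix is not in the set → false
  CODEOWNER approved: yes → true
  NOT CI tests passing: no → true
  has merge conflicts: yes → true
  PR age ≥ 398 hours: 133 ≥ 398 is false
  approvals ≥ 6: 6 ≥ 6 is true
  has `do-not-merge` label: yes → true
  approvals ≤ 0: 6 ≤ 0 is false
  lines changed < 14524: 39883 < 14524 is false
  files changed ≤ 188: 93 ≤ 188 is true
  targets protected branch: no → false
  coverage delta ≤ 15.7%: 49.7 ≤ 15.7 is false
  PR age ≥ 61 hours: 133 ≥ 61 is true
  approvals ≥ 4: 6 ≥ 4 is true
  PR age ≤ 181 hours: 133 ≤ 181 is true
Combine:
[1] true AND false = false
[2.1] NOT true = false
[2.2] NOT false = true
[2] false AND true = false
[3] true AND true AND true = true
[4] false AND true = false
[5.3] NOT false = true
[5] true AND false AND true = false
[6.1] NOT true = false
[6] false AND true AND false = false
[7.2] NOT false = true
[7] false AND true = false
[8.2] NOT true = false
[8] true AND false AND true = false
[root] false OR false OR true OR false OR false OR false OR false OR false = true
Overall: true → merged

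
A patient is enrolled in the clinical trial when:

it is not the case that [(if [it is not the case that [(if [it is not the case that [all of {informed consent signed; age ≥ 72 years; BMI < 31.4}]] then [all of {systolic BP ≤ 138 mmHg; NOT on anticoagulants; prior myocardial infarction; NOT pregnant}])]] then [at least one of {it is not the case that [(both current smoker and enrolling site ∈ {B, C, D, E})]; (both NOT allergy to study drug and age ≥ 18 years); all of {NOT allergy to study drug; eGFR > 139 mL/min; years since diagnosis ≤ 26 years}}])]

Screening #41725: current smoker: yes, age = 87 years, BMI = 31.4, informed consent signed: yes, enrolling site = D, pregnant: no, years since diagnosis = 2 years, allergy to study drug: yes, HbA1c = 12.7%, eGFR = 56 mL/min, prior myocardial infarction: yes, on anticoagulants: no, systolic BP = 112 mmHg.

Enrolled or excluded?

Atomic conditions:
  informed consent signed: yes → true
  age ≥ 72 years: 87 ≥ 72 is true
  BMI < 31.4: 31.4 < 31.4 is false
  systolic BP ≤ 138 mmHg: 112 ≤ 138 is true
  NOT on anticoagulants: no → true
  prior myocardial infarction: yes → true
  NOT pregnant: no → true
  current smoker: yes → true
  enrolling site ∈ {B, C, D, E}: D is in the set → true
  NOT allergy to study drug: yes → false
  age ≥ 18 years: 87 ≥ 18 is true
  eGFR > 139 mL/min: 56 > 139 is false
  years since diagnosis ≤ 26 years: 2 ≤ 26 is true
Combine:
[1.1.1.1.1] true AND true AND false = false
[1.1.1.1] NOT false = true
[1.1.1.2] true AND true AND true AND true = true
[1.1.1] true → true = true
[1.1] NOT true = false
[1.2.1.1] true AND true = true
[1.2.1] NOT true = false
[1.2.2] false AND true = false
[1.2.3] false AND false AND true = false
[1.2] false OR false OR false = false
[1] false → false (antecedent false ⇒ implication holds) = true
[root] NOT true = false
Overall: false → excluded

Excluded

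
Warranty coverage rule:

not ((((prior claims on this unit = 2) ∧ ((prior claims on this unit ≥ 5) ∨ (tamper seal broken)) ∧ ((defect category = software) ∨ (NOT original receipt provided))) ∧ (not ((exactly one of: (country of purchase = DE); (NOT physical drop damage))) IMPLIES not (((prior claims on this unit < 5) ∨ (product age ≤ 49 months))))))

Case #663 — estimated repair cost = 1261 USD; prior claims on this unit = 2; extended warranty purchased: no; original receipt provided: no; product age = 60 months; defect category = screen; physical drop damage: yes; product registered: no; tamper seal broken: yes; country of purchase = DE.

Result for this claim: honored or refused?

Atomic conditions:
  prior claims on this unit = 2: 2 == 2 is true
  prior claims on this unit ≥ 5: 2 ≥ 5 is false
  tamper seal broken: yes → true
  defect category = software: screen == software is false
  NOT original receipt provided: no → true
  country of purchase = DE: DE == DE is true
  NOT physical drop damage: yes → false
  prior claims on this unit < 5: 2 < 5 is true
  product age ≤ 49 months: 60 ≤ 49 is false
Combine:
[1.1.2] false OR true = true
[1.1.3] false OR true = true
[1.1] true AND true AND true = true
[1.2.1.1] exactly-one(true, false) = true
[1.2.1] NOT true = false
[1.2.2.1] true OR false = true
[1.2.2] NOT true = false
[1.2] false → false (antecedent false ⇒ implication holds) = true
[1] true AND true = true
[root] NOT true = false
Overall: false → refused

Refused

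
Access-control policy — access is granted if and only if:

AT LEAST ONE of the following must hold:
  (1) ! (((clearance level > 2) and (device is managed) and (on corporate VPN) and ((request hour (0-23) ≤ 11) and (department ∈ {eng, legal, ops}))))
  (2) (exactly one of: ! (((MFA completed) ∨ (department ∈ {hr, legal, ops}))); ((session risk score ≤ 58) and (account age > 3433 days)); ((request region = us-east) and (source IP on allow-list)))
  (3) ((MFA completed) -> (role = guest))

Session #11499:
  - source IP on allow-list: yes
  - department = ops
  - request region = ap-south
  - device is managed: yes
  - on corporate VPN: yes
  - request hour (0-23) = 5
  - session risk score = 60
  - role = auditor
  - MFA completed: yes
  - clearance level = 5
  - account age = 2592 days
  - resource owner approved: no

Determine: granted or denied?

Denied

Atomic conditions:
  clearance level > 2: 5 > 2 is true
  device is managed: yes → true
  on corporate VPN: yes → true
  request hour (0-23) ≤ 11: 5 ≤ 11 is true
  department ∈ {eng, legal, ops}: ops is in the set → true
  MFA completed: yes → true
  department ∈ {hr, legal, ops}: ops is in the set → true
  session risk score ≤ 58: 60 ≤ 58 is false
  account age > 3433 days: 2592 > 3433 is false
  request region = us-east: ap-south == us-east is false
  source IP on allow-list: yes → true
  role = guest: auditor == guest is false
Combine:
[1.1.4] true AND true = true
[1.1] true AND true AND true AND true = true
[1] NOT true = false
[2.1.1] true OR true = true
[2.1] NOT true = false
[2.2] false AND false = false
[2.3] false AND true = false
[2] exactly-one(false, false, false) = false
[3] true → false = false
[root] false OR false OR false = false
Overall: false → denied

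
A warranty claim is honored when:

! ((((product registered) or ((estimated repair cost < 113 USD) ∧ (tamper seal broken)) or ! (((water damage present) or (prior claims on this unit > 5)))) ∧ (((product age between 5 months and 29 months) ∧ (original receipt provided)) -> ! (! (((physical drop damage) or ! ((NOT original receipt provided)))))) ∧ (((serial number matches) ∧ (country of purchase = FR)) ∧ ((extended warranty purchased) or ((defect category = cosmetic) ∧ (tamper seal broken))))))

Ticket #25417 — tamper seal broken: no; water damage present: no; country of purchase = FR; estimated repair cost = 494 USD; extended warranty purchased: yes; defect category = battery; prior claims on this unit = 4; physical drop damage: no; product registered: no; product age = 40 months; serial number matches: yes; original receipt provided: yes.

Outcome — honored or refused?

Atomic conditions:
  product registered: no → false
  estimated repair cost < 113 USD: 494 < 113 is false
  tamper seal broken: no → false
  water damage present: no → false
  prior claims on this unit > 5: 4 > 5 is false
  product age between 5 months and 29 months: 40 in [5, 29] is false
  original receipt provided: yes → true
  physical drop damage: no → false
  NOT original receipt provided: yes → false
  serial number matches: yes → true
  country of purchase = FR: FR == FR is true
  extended warranty purchased: yes → true
  defect category = cosmetic: battery == cosmetic is false
Combine:
[1.1.2] false AND false = false
[1.1.3.1] false OR false = false
[1.1.3] NOT false = true
[1.1] false OR false OR true = true
[1.2.1] false AND true = false
[1.2.2.1.1.2] NOT false = true
[1.2.2.1.1] false OR true = true
[1.2.2.1] NOT true = false
[1.2.2] NOT false = true
[1.2] false → true (antecedent false ⇒ implication holds) = true
[1.3.1] true AND true = true
[1.3.2.2] false AND false = false
[1.3.2] true OR false = true
[1.3] true AND true = true
[1] true AND true AND true = true
[root] NOT true = false
Overall: false → refused

Refused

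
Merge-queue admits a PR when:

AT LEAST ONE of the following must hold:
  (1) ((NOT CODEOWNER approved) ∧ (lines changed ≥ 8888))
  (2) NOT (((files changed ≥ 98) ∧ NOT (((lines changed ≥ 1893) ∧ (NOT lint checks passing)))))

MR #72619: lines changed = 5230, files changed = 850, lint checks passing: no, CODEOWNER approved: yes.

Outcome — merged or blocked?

Atomic conditions:
  NOT CODEOWNER approved: yes → false
  lines changed ≥ 8888: 5230 ≥ 8888 is false
  files changed ≥ 98: 850 ≥ 98 is true
  lines changed ≥ 1893: 5230 ≥ 1893 is true
  NOT lint checks passing: no → true
Combine:
[1] false AND false = false
[2.1.2.1] true AND true = true
[2.1.2] NOT true = false
[2.1] true AND false = false
[2] NOT false = true
[root] false OR true = true
Overall: true → merged

Merged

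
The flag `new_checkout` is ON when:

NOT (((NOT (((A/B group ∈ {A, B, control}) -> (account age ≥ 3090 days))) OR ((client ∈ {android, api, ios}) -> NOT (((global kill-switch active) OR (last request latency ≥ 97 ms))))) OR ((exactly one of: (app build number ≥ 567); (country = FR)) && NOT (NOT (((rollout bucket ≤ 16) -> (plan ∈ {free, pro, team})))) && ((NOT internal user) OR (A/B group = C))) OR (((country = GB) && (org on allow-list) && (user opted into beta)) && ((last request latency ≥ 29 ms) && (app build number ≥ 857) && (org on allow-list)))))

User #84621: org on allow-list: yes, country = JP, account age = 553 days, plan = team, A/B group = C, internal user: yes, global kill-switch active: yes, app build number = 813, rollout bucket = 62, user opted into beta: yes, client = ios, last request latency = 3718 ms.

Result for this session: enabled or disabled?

Atomic conditions:
  A/B group ∈ {A, B, control}: C is not in the set → false
  account age ≥ 3090 days: 553 ≥ 3090 is false
  client ∈ {android, api, ios}: ios is in the set → true
  global kill-switch active: yes → true
  last request latency ≥ 97 ms: 3718 ≥ 97 is true
  app build number ≥ 567: 813 ≥ 567 is true
  country = FR: JP == FR is false
  rollout bucket ≤ 16: 62 ≤ 16 is false
  plan ∈ {free, pro, team}: team is in the set → true
  NOT internal user: yes → false
  A/B group = C: C == C is true
  country = GB: JP == GB is false
  org on allow-list: yes → true
  user opted into beta: yes → true
  last request latency ≥ 29 ms: 3718 ≥ 29 is true
  app build number ≥ 857: 813 ≥ 857 is false
Combine:
[1.1.1.1] false → false (antecedent false ⇒ implication holds) = true
[1.1.1] NOT true = false
[1.1.2.2.1] true OR true = true
[1.1.2.2] NOT true = false
[1.1.2] true → false = false
[1.1] false OR false = false
[1.2.1] exactly-one(true, false) = true
[1.2.2.1.1] false → true (antecedent false ⇒ implication holds) = true
[1.2.2.1] NOT true = false
[1.2.2] NOT false = true
[1.2.3] false OR true = true
[1.2] true AND true AND true = true
[1.3.1] false AND true AND true = false
[1.3.2] true AND false AND true = false
[1.3] false AND false = false
[1] false OR true OR false = true
[root] NOT true = false
Overall: false → disabled

Disabled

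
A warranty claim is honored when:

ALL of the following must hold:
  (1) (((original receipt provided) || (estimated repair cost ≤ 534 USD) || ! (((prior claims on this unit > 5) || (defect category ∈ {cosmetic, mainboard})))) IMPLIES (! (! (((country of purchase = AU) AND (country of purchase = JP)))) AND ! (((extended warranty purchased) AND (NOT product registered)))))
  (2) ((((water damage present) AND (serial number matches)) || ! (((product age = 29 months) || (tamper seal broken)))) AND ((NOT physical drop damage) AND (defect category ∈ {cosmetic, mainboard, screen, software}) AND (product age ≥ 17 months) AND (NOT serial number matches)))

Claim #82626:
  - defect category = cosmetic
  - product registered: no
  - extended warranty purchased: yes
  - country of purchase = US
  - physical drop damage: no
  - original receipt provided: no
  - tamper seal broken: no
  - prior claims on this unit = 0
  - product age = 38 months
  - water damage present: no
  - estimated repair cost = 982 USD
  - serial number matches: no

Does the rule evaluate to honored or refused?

Atomic conditions:
  original receipt provided: no → false
  estimated repair cost ≤ 534 USD: 982 ≤ 534 is false
  prior claims on this unit > 5: 0 > 5 is false
  defect category ∈ {cosmetic, mainboard}: cosmetic is in the set → true
  country of purchase = AU: US == AU is false
  country of purchase = JP: US == JP is false
  extended warranty purchased: yes → true
  NOT product registered: no → true
  water damage present: no → false
  serial number matches: no → false
  product age = 29 months: 38 == 29 is false
  tamper seal broken: no → false
  NOT physical drop damage: no → true
  defect category ∈ {cosmetic, mainboard, screen, software}: cosmetic is in the set → true
  product age ≥ 17 months: 38 ≥ 17 is true
  NOT serial number matches: no → true
Combine:
[1.1.3.1] false OR true = true
[1.1.3] NOT true = false
[1.1] false OR false OR false = false
[1.2.1.1.1] false AND false = false
[1.2.1.1] NOT false = true
[1.2.1] NOT true = false
[1.2.2.1] true AND true = true
[1.2.2] NOT true = false
[1.2] false AND false = false
[1] false → false (antecedent false ⇒ implication holds) = true
[2.1.1] false AND false = false
[2.1.2.1] false OR false = false
[2.1.2] NOT false = true
[2.1] false OR true = true
[2.2] true AND true AND true AND true = true
[2] true AND true = true
[root] true AND true = true
Overall: true → honored

Honored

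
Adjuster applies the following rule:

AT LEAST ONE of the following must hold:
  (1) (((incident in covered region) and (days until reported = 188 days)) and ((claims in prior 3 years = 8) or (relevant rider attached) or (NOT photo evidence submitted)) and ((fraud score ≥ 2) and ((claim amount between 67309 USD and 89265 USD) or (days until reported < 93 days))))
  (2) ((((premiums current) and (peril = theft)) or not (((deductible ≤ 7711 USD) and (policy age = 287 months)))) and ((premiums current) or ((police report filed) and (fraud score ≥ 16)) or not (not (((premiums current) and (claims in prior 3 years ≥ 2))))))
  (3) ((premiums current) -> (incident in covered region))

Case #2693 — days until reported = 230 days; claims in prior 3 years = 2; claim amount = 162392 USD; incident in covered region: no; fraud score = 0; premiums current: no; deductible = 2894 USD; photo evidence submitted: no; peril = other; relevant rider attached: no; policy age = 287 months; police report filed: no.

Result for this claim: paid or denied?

Atomic conditions:
  incident in covered region: no → false
  days until reported = 188 days: 230 == 188 is false
  claims in prior 3 years = 8: 2 == 8 is false
  relevant rider attached: no → false
  NOT photo evidence submitted: no → true
  fraud score ≥ 2: 0 ≥ 2 is false
  claim amount between 67309 USD and 89265 USD: 162392 in [67309, 89265] is false
  days until reported < 93 days: 230 < 93 is false
  premiums current: no → false
  peril = theft: other == theft is false
  deductible ≤ 7711 USD: 2894 ≤ 7711 is true
  policy age = 287 months: 287 == 287 is true
  police report filed: no → false
  fraud score ≥ 16: 0 ≥ 16 is false
  claims in prior 3 years ≥ 2: 2 ≥ 2 is true
Combine:
[1.1] false AND false = false
[1.2] false OR false OR true = true
[1.3.2] false OR false = false
[1.3] false AND false = false
[1] false AND true AND false = false
[2.1.1] false AND false = false
[2.1.2.1] true AND true = true
[2.1.2] NOT true = false
[2.1] false OR false = false
[2.2.2] false AND false = false
[2.2.3.1.1] false AND true = false
[2.2.3.1] NOT false = true
[2.2.3] NOT true = false
[2.2] false OR false OR false = false
[2] false AND false = false
[3] false → false (antecedent false ⇒ implication holds) = true
[root] false OR false OR true = true
Overall: true → paid

Paid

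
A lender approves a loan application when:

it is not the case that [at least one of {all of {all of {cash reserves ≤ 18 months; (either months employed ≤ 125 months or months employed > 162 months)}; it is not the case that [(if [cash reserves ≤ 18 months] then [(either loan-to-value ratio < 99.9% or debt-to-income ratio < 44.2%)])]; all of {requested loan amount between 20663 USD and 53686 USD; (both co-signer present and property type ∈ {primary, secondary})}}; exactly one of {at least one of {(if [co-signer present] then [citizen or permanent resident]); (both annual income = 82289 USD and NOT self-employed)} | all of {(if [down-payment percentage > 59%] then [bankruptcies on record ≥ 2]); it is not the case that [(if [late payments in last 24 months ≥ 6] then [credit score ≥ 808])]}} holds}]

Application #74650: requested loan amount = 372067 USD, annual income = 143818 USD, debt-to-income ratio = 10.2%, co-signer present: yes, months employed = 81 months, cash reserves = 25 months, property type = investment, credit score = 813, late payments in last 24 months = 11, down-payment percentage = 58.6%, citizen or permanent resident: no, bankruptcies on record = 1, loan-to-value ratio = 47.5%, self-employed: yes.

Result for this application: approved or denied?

Approved

Atomic conditions:
  cash reserves ≤ 18 months: 25 ≤ 18 is false
  months employed ≤ 125 months: 81 ≤ 125 is true
  months employed > 162 months: 81 > 162 is false
  loan-to-value ratio < 99.9%: 47.5 < 99.9 is true
  debt-to-income ratio < 44.2%: 10.2 < 44.2 is true
  requested loan amount between 20663 USD and 53686 USD: 372067 in [20663, 53686] is false
  co-signer present: yes → true
  property type ∈ {primary, secondary}: investment is not in the set → false
  citizen or permanent resident: no → false
  annual income = 82289 USD: 143818 == 82289 is false
  NOT self-employed: yes → false
  down-payment percentage > 59%: 58.6 > 59 is false
  bankruptcies on record ≥ 2: 1 ≥ 2 is false
  late payments in last 24 months ≥ 6: 11 ≥ 6 is true
  credit score ≥ 808: 813 ≥ 808 is true
Combine:
[1.1.1.2] true OR false = true
[1.1.1] false AND true = false
[1.1.2.1.2] true OR true = true
[1.1.2.1] false → true (antecedent false ⇒ implication holds) = true
[1.1.2] NOT true = false
[1.1.3.2] true AND false = false
[1.1.3] false AND false = false
[1.1] false AND false AND false = false
[1.2.1.1] true → false = false
[1.2.1.2] false AND false = false
[1.2.1] false OR false = false
[1.2.2.1] false → false (antecedent false ⇒ implication holds) = true
[1.2.2.2.1] true → true = true
[1.2.2.2] NOT true = false
[1.2.2] true AND false = false
[1.2] exactly-one(false, false) = false
[1] false OR false = false
[root] NOT false = true
Overall: true → approved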